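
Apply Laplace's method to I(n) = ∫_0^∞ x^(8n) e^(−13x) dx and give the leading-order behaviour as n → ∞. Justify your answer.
I(n) ~ (sqrt(2π·8n) / 13) · (8n/(13e))^(8n)

Write the integrand as exp(8n ln x − 13x) and set f(x) = 8n ln x − 13x. Then f'(x) = 8n/x − 13 = 0 at x* = 8n/13, and f''(x*) = −8n/x*^2 = −13^2/(8n). Laplace's method (interior maximum) gives
  I(n) ~ e^(f(x*)) · sqrt(2π / |f''(x*)|)
        = exp(8n ln(8n/13) − 8n) · sqrt(2π · 8n / 13^2)
        = (8n/13)^(8n) e^(−8n) · sqrt(2π·8n) / 13
        = (sqrt(2π·8n) / 13) · (8n/(13e))^(8n).
This matches Γ(8n+1)/13^(8n+1) with Stirling applied to Γ.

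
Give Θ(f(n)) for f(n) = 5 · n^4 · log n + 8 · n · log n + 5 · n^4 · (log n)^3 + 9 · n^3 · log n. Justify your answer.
f(n) ∈ Θ(n^4 · (log n)^3)

Compare the terms by growth order. For large n, n^a · (log n)^b dominates n^a' · (log n)^b' iff a > a', or (a = a' and b > b'). Ranking the 4 terms shows the dominant one is 5 · n^4 · (log n)^3. Hence f(n) ∈ Θ(n^4 · (log n)^3).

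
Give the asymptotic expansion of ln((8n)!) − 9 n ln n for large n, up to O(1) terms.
ln((8n)!) − 9 n ln n = −n ln n + 8(ln 8 − 1) n + (1/2) ln(2π·8n) + O(1/n)

Stirling: ln((8n)!) = 8n ln(8n) − 8n + (1/2) ln(2π·8n) + O(1/n).
Expand 8n ln(8n) = 8n (ln n + ln 8) = 8n ln n + 8n ln 8.
Subtract 9n ln n: leading term is (8 − 9) n ln n = −n ln n. The next term is 8n ln 8 − 8n = 8(ln 8 − 1) n. Then the (1/2) ln(2π·8n) correction.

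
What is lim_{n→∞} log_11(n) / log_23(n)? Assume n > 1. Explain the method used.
lim = ln(23) / ln(11) = log_11(23)

Change of base: log_11(n) = ln n / ln 11 and log_23(n) = ln n / ln 23. The ratio is (ln n / ln 11) · (ln 23 / ln n) = ln 23 / ln 11, a constant independent of n. So the limit is ln 23 / ln 11 = log_11(23).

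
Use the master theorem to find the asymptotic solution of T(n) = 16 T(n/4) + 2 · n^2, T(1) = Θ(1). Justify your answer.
T(n) = Θ(n^2 log n)

log_4 16 = 2, and f(n) = 2 · n^2 = Θ(n^(log_4 16)). This is Case 2 of the master theorem: T(n) = Θ(f(n) · log n) = Θ(n^2 log n).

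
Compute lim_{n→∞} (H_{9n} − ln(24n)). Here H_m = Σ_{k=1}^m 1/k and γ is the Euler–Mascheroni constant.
lim = ln(3/8) + γ

By Euler-Maclaurin, H_m = ln m + γ + O(1/m). So
  H_{9n} − ln(24n) = ln(9n) + γ − ln(24n) + O(1/n)
                       = ln(9/24) + γ + O(1/n).
Hence the limit is ln(9/24) + γ (= ln(3/8)).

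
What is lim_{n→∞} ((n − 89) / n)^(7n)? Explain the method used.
lim = e^(−623)

Rewrite as (1 − 89/n)^(7n). By the standard limit (1 + x/n)^n → e^x, we have (1 − 89/n)^n → e^(−89), and raising to the 7th power gives e^(−623).
More precisely, ln[(1 − 89/n)^(7n)] = 7n · ln(1 − 89/n) = 7n · (-89/n + O(1/n^2)) = -623 + O(1/n) → -623.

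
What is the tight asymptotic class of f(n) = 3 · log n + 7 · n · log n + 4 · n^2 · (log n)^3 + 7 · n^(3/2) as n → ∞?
f(n) ∈ Θ(n^2 · (log n)^3)

Compare the terms by growth order. For large n, n^a · (log n)^b dominates n^a' · (log n)^b' iff a > a', or (a = a' and b > b'). Ranking the 4 terms shows the dominant one is 4 · n^2 · (log n)^3. Hence f(n) ∈ Θ(n^2 · (log n)^3).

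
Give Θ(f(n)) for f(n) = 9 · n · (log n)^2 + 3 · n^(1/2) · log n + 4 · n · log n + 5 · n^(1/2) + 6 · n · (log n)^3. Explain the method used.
f(n) ∈ Θ(n · (log n)^3)

Compare the terms by growth order. For large n, n^a · (log n)^b dominates n^a' · (log n)^b' iff a > a', or (a = a' and b > b'). Ranking the 5 terms shows the dominant one is 6 · n · (log n)^3. Hence f(n) ∈ Θ(n · (log n)^3).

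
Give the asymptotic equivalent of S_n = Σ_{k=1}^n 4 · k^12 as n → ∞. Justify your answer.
S_n ~ 4 · n^13 / 13

By integral comparison (Euler-Maclaurin), Σ_{k=1}^n 4 · k^12 = 4 · ∫_0^n x^12 dx + O(n^12) = 4 · n^13/13 + O(n^12). (Equivalently, Faulhaber's formula gives the same leading term.)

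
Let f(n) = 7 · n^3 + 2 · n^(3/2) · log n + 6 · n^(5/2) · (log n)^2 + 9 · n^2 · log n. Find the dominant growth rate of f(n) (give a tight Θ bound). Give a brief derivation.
f(n) ∈ Θ(n^3)

Compare the terms by growth order. For large n, n^a · (log n)^b dominates n^a' · (log n)^b' iff a > a', or (a = a' and b > b'). Ranking the 4 terms shows the dominant one is 7 · n^3. Hence f(n) ∈ Θ(n^3).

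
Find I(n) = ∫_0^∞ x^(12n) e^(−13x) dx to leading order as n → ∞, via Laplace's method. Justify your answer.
I(n) ~ (sqrt(2π·12n) / 13) · (12n/(13e))^(12n)

Write the integrand as exp(12n ln x − 13x) and set f(x) = 12n ln x − 13x. Then f'(x) = 12n/x − 13 = 0 at x* = 12n/13, and f''(x*) = −12n/x*^2 = −13^2/(12n). Laplace's method (interior maximum) gives
  I(n) ~ e^(f(x*)) · sqrt(2π / |f''(x*)|)
        = exp(12n ln(12n/13) − 12n) · sqrt(2π · 12n / 13^2)
        = (12n/13)^(12n) e^(−12n) · sqrt(2π·12n) / 13
        = (sqrt(2π·12n) / 13) · (12n/(13e))^(12n).
This matches Γ(12n+1)/13^(12n+1) with Stirling applied to Γ.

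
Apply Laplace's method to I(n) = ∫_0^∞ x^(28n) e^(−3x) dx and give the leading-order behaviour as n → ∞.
I(n) ~ (sqrt(2π·28n) / 3) · (28n/(3e))^(28n)

Write the integrand as exp(28n ln x − 3x) and set f(x) = 28n ln x − 3x. Then f'(x) = 28n/x − 3 = 0 at x* = 28n/3, and f''(x*) = −28n/x*^2 = −3^2/(28n). Laplace's method (interior maximum) gives
  I(n) ~ e^(f(x*)) · sqrt(2π / |f''(x*)|)
        = exp(28n ln(28n/3) − 28n) · sqrt(2π · 28n / 3^2)
        = (28n/3)^(28n) e^(−28n) · sqrt(2π·28n) / 3
        = (sqrt(2π·28n) / 3) · (28n/(3e))^(28n).
This matches Γ(28n+1)/3^(28n+1) with Stirling applied to Γ.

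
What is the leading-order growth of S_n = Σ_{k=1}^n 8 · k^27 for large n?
S_n ~ 2 · n^28 / 7

By integral comparison (Euler-Maclaurin), Σ_{k=1}^n 8 · k^27 = 8 · ∫_0^n x^27 dx + O(n^27) = 8 · n^28/28 = 2 · n^28 / 7 + O(n^27). (Equivalently, Faulhaber's formula gives the same leading term.)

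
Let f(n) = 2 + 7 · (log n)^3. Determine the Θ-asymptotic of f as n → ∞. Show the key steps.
f(n) ∈ Θ((log n)^3)

Compare the terms by growth order. For large n, n^a · (log n)^b dominates n^a' · (log n)^b' iff a > a', or (a = a' and b > b'). Ranking the 2 terms shows the dominant one is 7 · (log n)^3. Hence f(n) ∈ Θ((log n)^3).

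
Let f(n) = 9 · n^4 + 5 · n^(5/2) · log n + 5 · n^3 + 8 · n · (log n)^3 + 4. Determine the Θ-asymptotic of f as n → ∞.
f(n) ∈ Θ(n^4)

Compare the terms by growth order. For large n, n^a · (log n)^b dominates n^a' · (log n)^b' iff a > a', or (a = a' and b > b'). Ranking the 5 terms shows the dominant one is 9 · n^4. Hence f(n) ∈ Θ(n^4).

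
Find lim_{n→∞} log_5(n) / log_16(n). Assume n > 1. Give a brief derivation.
lim = ln(16) / ln(5) = log_5(16)

Change of base: log_5(n) = ln n / ln 5 and log_16(n) = ln n / ln 16. The ratio is (ln n / ln 5) · (ln 16 / ln n) = ln 16 / ln 5, a constant independent of n. So the limit is ln 16 / ln 5 = log_5(16).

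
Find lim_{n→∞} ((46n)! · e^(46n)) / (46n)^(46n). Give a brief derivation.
lim = ∞

Stirling: (46n)! ~ sqrt(2π·46n) · (46n/e)^(46n). Hence
  (46n)! · e^(46n) / (46n)^(46n) ~ sqrt(2π·46n) = sqrt(2π·46) · sqrt(n) → ∞.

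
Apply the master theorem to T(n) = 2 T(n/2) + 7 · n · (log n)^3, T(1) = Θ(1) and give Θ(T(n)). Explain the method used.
T(n) = Θ(n · (log n)^4)

Here log_2 2 = 1 and f(n) = 7 · n · (log n)^3 = Θ(n^(log_2 2) · (log n)^3). This is the extended Case 2 of the master theorem (f matches the critical exponent up to log factors), giving T(n) = Θ(n^(log_2 2) · (log n)^(3+1)) = Θ(n · (log n)^4).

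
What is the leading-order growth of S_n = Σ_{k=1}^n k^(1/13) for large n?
S_n ~ (13/14) · n^(14/13)

Integral comparison: Σ_{k=1}^n k^(1/13) = ∫_0^n x^(1/13) dx + O(n^(1/13)). The integral is n^(1 + 1/13) / (1 + 1/13) = n^((1+13)/13) / ((1+13)/13) = (13/14) · n^(14/13).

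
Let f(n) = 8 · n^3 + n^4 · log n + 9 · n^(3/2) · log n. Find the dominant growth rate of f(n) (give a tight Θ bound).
f(n) ∈ Θ(n^4 · log n)

Compare the terms by growth order. For large n, n^a · (log n)^b dominates n^a' · (log n)^b' iff a > a', or (a = a' and b > b'). Ranking the 3 terms shows the dominant one is n^4 · log n. Hence f(n) ∈ Θ(n^4 · log n).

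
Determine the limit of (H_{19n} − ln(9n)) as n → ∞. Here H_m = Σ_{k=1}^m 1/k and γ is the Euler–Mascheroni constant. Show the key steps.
lim = ln(19/9) + γ

By Euler-Maclaurin, H_m = ln m + γ + O(1/m). So
  H_{19n} − ln(9n) = ln(19n) + γ − ln(9n) + O(1/n)
                       = ln(19/9) + γ + O(1/n).
Hence the limit is ln(19/9) + γ.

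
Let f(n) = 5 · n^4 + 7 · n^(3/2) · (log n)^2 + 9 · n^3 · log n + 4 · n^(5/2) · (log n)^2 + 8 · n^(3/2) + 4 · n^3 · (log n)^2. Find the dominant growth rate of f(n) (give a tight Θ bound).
f(n) ∈ Θ(n^4)

Compare the terms by growth order. For large n, n^a · (log n)^b dominates n^a' · (log n)^b' iff a > a', or (a = a' and b > b'). Ranking the 6 terms shows the dominant one is 5 · n^4. Hence f(n) ∈ Θ(n^4).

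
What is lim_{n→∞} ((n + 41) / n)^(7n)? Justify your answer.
lim = e^287

Rewrite as (1 + 41/n)^(7n). By the standard limit (1 + x/n)^n → e^x, we have (1 + 41/n)^n → e^41, and raising to the 7th power gives e^287.
More precisely, ln[(1 + 41/n)^(7n)] = 7n · ln(1 + 41/n) = 7n · (41/n + O(1/n^2)) = 287 + O(1/n) → 287.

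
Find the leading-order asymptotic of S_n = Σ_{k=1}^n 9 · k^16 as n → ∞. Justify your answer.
S_n ~ 9 · n^17 / 17

By integral comparison (Euler-Maclaurin), Σ_{k=1}^n 9 · k^16 = 9 · ∫_0^n x^16 dx + O(n^16) = 9 · n^17/17 + O(n^16). (Equivalently, Faulhaber's formula gives the same leading term.)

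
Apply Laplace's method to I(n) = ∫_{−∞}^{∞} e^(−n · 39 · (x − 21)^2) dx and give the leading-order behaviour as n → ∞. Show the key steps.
I(n) = sqrt(π/(39n))

Here φ(x) = 39 · (x − 21)^2 has its unique minimum at x* = 21 with φ(x*) = 0 and φ''(x*) = 78. Laplace's method gives
  I(n) ~ e^(−n φ(x*)) · sqrt(2π / (n · φ''(x*))) = sqrt(2π / (78n)) = sqrt(π/(39n)).
This is exact: substituting u = (x − 21)·sqrt(39n) gives I(n) = (1/sqrt(39n)) ∫_{−∞}^{∞} e^(−u^2) du = sqrt(π/(39n)).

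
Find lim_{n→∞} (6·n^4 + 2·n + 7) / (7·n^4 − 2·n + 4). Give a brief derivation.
lim = 6/7

For large n the leading n^4 terms dominate both numerator and denominator. Dividing top and bottom by n^4, every other term tends to 0, leaving 6/7.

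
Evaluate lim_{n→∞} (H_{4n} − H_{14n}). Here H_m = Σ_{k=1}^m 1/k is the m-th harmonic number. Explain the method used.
lim = ln(4/14) = ln(2/7)

Euler-Maclaurin gives H_m = ln m + γ + 1/(2m) + O(1/m^2). The γ and O(1/m) terms cancel in the difference:
  H_{4n} − H_{14n} = ln(4n) − ln(14n) + O(1/n) = ln(4/14) + O(1/n).
Hence the limit is ln(4/14) = ln(2/7).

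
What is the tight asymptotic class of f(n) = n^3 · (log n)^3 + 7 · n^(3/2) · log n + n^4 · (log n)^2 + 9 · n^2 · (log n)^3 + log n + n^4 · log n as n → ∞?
f(n) ∈ Θ(n^4 · (log n)^2)

Compare the terms by growth order. For large n, n^a · (log n)^b dominates n^a' · (log n)^b' iff a > a', or (a = a' and b > b'). Ranking the 6 terms shows the dominant one is n^4 · (log n)^2. Hence f(n) ∈ Θ(n^4 · (log n)^2).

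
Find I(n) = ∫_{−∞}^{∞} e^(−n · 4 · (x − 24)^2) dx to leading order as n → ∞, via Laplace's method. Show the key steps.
I(n) = sqrt(π/(4n))

Here φ(x) = 4 · (x − 24)^2 has its unique minimum at x* = 24 with φ(x*) = 0 and φ''(x*) = 8. Laplace's method gives
  I(n) ~ e^(−n φ(x*)) · sqrt(2π / (n · φ''(x*))) = sqrt(2π / (8n)) = sqrt(π/(4n)).
This is exact: substituting u = (x − 24)·sqrt(4n) gives I(n) = (1/sqrt(4n)) ∫_{−∞}^{∞} e^(−u^2) du = sqrt(π/(4n)).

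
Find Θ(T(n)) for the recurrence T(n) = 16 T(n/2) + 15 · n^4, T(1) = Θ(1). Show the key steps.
T(n) = Θ(n^4 log n)

log_2 16 = 4, and f(n) = 15 · n^4 = Θ(n^(log_2 16)). This is Case 2 of the master theorem: T(n) = Θ(f(n) · log n) = Θ(n^4 log n).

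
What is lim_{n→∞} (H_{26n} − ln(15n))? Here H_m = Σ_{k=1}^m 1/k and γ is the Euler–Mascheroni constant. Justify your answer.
lim = ln(26/15) + γ

By Euler-Maclaurin, H_m = ln m + γ + O(1/m). So
  H_{26n} − ln(15n) = ln(26n) + γ − ln(15n) + O(1/n)
                       = ln(26/15) + γ + O(1/n).
Hence the limit is ln(26/15) + γ.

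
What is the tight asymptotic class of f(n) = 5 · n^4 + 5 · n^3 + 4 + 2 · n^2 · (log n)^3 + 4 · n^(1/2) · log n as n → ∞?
f(n) ∈ Θ(n^4)

Compare the terms by growth order. For large n, n^a · (log n)^b dominates n^a' · (log n)^b' iff a > a', or (a = a' and b > b'). Ranking the 5 terms shows the dominant one is 5 · n^4. Hence f(n) ∈ Θ(n^4).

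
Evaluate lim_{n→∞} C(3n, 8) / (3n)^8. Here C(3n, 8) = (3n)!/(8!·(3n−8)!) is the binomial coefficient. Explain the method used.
lim = 1/8! = 1/40320

With N = 3n → ∞: C(N, 8) / N^8 = [N(N−1)…(N−7)] / (8! · N^8) = (1/8!) · 1 · (1 − 1/(3n)) · … · (1 − 7/(3n)). Each factor → 1 as N → ∞, so the limit is 1/8! = 1/40320.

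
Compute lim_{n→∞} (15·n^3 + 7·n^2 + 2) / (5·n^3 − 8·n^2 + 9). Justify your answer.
lim = 15/5 = 3

For large n the leading n^3 terms dominate both numerator and denominator. Dividing top and bottom by n^3, every other term tends to 0, leaving 15/5 = 3.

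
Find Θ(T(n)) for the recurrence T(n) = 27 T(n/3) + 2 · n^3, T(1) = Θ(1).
T(n) = Θ(n^3 log n)

log_3 27 = 3, and f(n) = 2 · n^3 = Θ(n^(log_3 27)). This is Case 2 of the master theorem: T(n) = Θ(f(n) · log n) = Θ(n^3 log n).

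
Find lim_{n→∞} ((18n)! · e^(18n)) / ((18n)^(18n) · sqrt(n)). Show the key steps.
lim = sqrt(2π·18)

Stirling: (18n)! ~ sqrt(2π·18n) · (18n/e)^(18n). Hence
  (18n)! · e^(18n) / (18n)^(18n) ~ sqrt(2π·18n).
Dividing by sqrt(n): sqrt(2π·18n) / sqrt(n) = sqrt(2π·18) · n^((1−1)/2), so the limit is sqrt(2π·18).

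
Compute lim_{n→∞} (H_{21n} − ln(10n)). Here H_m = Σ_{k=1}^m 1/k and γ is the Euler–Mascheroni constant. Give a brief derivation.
lim = ln(21/10) + γ

By Euler-Maclaurin, H_m = ln m + γ + O(1/m). So
  H_{21n} − ln(10n) = ln(21n) + γ − ln(10n) + O(1/n)
                       = ln(21/10) + γ + O(1/n).
Hence the limit is ln(21/10) + γ.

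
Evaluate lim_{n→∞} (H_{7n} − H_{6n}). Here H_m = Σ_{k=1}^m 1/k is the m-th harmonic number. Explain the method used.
lim = ln(7/6)

Euler-Maclaurin gives H_m = ln m + γ + 1/(2m) + O(1/m^2). The γ and O(1/m) terms cancel in the difference:
  H_{7n} − H_{6n} = ln(7n) − ln(6n) + O(1/n) = ln(7/6) + O(1/n).
Hence the limit is ln(7/6).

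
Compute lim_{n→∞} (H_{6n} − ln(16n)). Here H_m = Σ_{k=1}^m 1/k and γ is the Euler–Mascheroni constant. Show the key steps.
lim = ln(3/8) + γ

By Euler-Maclaurin, H_m = ln m + γ + O(1/m). So
  H_{6n} − ln(16n) = ln(6n) + γ − ln(16n) + O(1/n)
                       = ln(6/16) + γ + O(1/n).
Hence the limit is ln(6/16) + γ (= ln(3/8)).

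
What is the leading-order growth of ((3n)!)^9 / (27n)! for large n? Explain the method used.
((3n)!)^9/(27n)! ~ ((2π·3n)^(8/2) / 3) · 9^(−9·3n)  →  0

Write N = 3n. Stirling: N! ~ sqrt(2π N)(N/e)^N and (9N)! ~ sqrt(2π·9N)·(9N/e)^(9N).
  (N!)^9/(9N)! ~ (2π N)^(9/2) (N/e)^(9N) / [sqrt(2π·9N) (9N/e)^(9N)]
     = (2π N)^(9/2) / sqrt(2π·9N) · (N/(9N))^(9N)
     = (2π N)^((9−1)/2) / 3 · 9^(−9N).
Since 9^9 > 1, the factor 9^(−9N) decays exponentially, so the ratio → 0. Substituting N = 3n gives the stated form.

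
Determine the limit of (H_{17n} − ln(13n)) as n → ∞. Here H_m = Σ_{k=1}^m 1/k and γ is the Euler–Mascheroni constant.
lim = ln(17/13) + γ

By Euler-Maclaurin, H_m = ln m + γ + O(1/m). So
  H_{17n} − ln(13n) = ln(17n) + γ − ln(13n) + O(1/n)
                       = ln(17/13) + γ + O(1/n).
Hence the limit is ln(17/13) + γ.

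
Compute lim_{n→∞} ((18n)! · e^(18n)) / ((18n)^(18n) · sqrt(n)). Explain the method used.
lim = sqrt(2π·18)

Stirling: (18n)! ~ sqrt(2π·18n) · (18n/e)^(18n). Hence
  (18n)! · e^(18n) / (18n)^(18n) ~ sqrt(2π·18n).
Dividing by sqrt(n): sqrt(2π·18n) / sqrt(n) = sqrt(2π·18) · n^((1−1)/2), so the limit is sqrt(2π·18).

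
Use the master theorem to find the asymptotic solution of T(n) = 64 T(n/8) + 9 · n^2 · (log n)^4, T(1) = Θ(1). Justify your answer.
T(n) = Θ(n^2 · (log n)^5)

Here log_8 64 = 2 and f(n) = 9 · n^2 · (log n)^4 = Θ(n^(log_8 64) · (log n)^4). This is the extended Case 2 of the master theorem (f matches the critical exponent up to log factors), giving T(n) = Θ(n^(log_8 64) · (log n)^(4+1)) = Θ(n^2 · (log n)^5).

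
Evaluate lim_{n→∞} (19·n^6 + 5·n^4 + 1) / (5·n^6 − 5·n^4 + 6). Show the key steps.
lim = 19/5

For large n the leading n^6 terms dominate both numerator and denominator. Dividing top and bottom by n^6, every other term tends to 0, leaving 19/5.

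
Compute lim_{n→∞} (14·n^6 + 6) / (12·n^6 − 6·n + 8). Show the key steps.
lim = 14/12 = 7/6

For large n the leading n^6 terms dominate both numerator and denominator. Dividing top and bottom by n^6, every other term tends to 0, leaving 14/12 = 7/6.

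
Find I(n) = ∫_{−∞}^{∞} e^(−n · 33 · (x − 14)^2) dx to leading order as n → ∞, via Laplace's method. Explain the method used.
I(n) = sqrt(π/(33n))

Here φ(x) = 33 · (x − 14)^2 has its unique minimum at x* = 14 with φ(x*) = 0 and φ''(x*) = 66. Laplace's method gives
  I(n) ~ e^(−n φ(x*)) · sqrt(2π / (n · φ''(x*))) = sqrt(2π / (66n)) = sqrt(π/(33n)).
This is exact: substituting u = (x − 14)·sqrt(33n) gives I(n) = (1/sqrt(33n)) ∫_{−∞}^{∞} e^(−u^2) du = sqrt(π/(33n)).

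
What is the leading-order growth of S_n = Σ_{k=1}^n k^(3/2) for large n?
S_n ~ (2/5) · n^(5/2)

Integral comparison: Σ_{k=1}^n k^(3/2) = ∫_0^n x^(3/2) dx + O(n^(3/2)). The integral is n^(1 + 3/2) / (1 + 3/2) = n^((3+2)/2) / ((3+2)/2) = (2/5) · n^(5/2).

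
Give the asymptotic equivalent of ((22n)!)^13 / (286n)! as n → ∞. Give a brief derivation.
((22n)!)^13/(286n)! ~ ((2π·22n)^(12/2) / sqrt(13)) · 13^(−13·22n)  →  0

Write N = 22n. Stirling: N! ~ sqrt(2π N)(N/e)^N and (13N)! ~ sqrt(2π·13N)·(13N/e)^(13N).
  (N!)^13/(13N)! ~ (2π N)^(13/2) (N/e)^(13N) / [sqrt(2π·13N) (13N/e)^(13N)]
     = (2π N)^(13/2) / sqrt(2π·13N) · (N/(13N))^(13N)
     = (2π N)^((13−1)/2) / sqrt(13) · 13^(−13N).
Since 13^13 > 1, the factor 13^(−13N) decays exponentially, so the ratio → 0. Substituting N = 22n gives the stated form.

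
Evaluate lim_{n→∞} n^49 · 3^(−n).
lim = 0

Exponentials with base > 1 dominate every fixed polynomial: for any fixed c, n^c / 3^n → 0 as n → ∞ (e.g. by the ratio test, or by writing 3^n = e^(n ln 3) and noting e^(n ln 3) / n^c → ∞). Hence n^49 · 3^(−n) = n^49 / 3^n → 0.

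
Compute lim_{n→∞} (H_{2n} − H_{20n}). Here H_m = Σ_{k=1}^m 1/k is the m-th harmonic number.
lim = ln(2/20) = −ln 10

Euler-Maclaurin gives H_m = ln m + γ + 1/(2m) + O(1/m^2). The γ and O(1/m) terms cancel in the difference:
  H_{2n} − H_{20n} = ln(2n) − ln(20n) + O(1/n) = ln(2/20) + O(1/n).
Hence the limit is ln(2/20) = −ln 10.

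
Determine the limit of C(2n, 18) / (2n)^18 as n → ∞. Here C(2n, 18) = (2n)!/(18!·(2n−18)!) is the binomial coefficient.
lim = 1/18! = 1/6402373705728000

With N = 2n → ∞: C(N, 18) / N^18 = [N(N−1)…(N−17)] / (18! · N^18) = (1/18!) · 1 · (1 − 1/(2n)) · … · (1 − 17/(2n)). Each factor → 1 as N → ∞, so the limit is 1/18! = 1/6402373705728000.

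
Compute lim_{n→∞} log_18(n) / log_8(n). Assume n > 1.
lim = ln(8) / ln(18) = log_18(8)

Change of base: log_18(n) = ln n / ln 18 and log_8(n) = ln n / ln 8. The ratio is (ln n / ln 18) · (ln 8 / ln n) = ln 8 / ln 18, a constant independent of n. So the limit is ln 8 / ln 18 = log_18(8).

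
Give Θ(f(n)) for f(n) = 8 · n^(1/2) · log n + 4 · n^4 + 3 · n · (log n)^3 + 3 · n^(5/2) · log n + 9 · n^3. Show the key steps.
f(n) ∈ Θ(n^4)

Compare the terms by growth order. For large n, n^a · (log n)^b dominates n^a' · (log n)^b' iff a > a', or (a = a' and b > b'). Ranking the 5 terms shows the dominant one is 4 · n^4. Hence f(n) ∈ Θ(n^4).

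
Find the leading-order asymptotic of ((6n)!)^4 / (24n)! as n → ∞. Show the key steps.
((6n)!)^4/(24n)! ~ ((2π·6n)^(3/2) / 2) · 4^(−4·6n)  →  0

Write N = 6n. Stirling: N! ~ sqrt(2π N)(N/e)^N and (4N)! ~ sqrt(2π·4N)·(4N/e)^(4N).
  (N!)^4/(4N)! ~ (2π N)^(4/2) (N/e)^(4N) / [sqrt(2π·4N) (4N/e)^(4N)]
     = (2π N)^(4/2) / sqrt(2π·4N) · (N/(4N))^(4N)
     = (2π N)^((4−1)/2) / 2 · 4^(−4N).
Since 4^4 > 1, the factor 4^(−4N) decays exponentially, so the ratio → 0. Substituting N = 6n gives the stated form.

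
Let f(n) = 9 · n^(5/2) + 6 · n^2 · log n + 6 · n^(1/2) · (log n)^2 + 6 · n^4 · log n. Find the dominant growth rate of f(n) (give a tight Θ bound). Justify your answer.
f(n) ∈ Θ(n^4 · log n)

Compare the terms by growth order. For large n, n^a · (log n)^b dominates n^a' · (log n)^b' iff a > a', or (a = a' and b > b'). Ranking the 4 terms shows the dominant one is 6 · n^4 · log n. Hence f(n) ∈ Θ(n^4 · log n).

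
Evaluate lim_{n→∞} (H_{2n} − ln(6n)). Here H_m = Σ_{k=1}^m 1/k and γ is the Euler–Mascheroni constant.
lim = −ln 3 + γ

By Euler-Maclaurin, H_m = ln m + γ + O(1/m). So
  H_{2n} − ln(6n) = ln(2n) + γ − ln(6n) + O(1/n)
                       = ln(2/6) + γ + O(1/n).
Hence the limit is ln(2/6) + γ (= −ln 3).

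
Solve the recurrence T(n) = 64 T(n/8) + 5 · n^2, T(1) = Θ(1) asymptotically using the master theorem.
T(n) = Θ(n^2 log n)

log_8 64 = 2, and f(n) = 5 · n^2 = Θ(n^(log_8 64)). This is Case 2 of the master theorem: T(n) = Θ(f(n) · log n) = Θ(n^2 log n).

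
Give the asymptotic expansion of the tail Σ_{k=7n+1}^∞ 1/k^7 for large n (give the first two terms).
Σ_{k>7n} 1/k^7 = 1/(6 · (7n)^6) − 1/(2 · (7n)^7) + O(1/(7n)^8)

Compare to the integral: ∫_{7n}^∞ x^(−7) dx = [−x^(−6)/6]_{7n}^∞ = 1/((7−1)·(7n)^6). The Euler-Maclaurin correction adds −f(7n)/2 = −1/(2·(7n)^7). Euler-Maclaurin then gives
  Σ_{k>7n} 1/k^7 = ∫_{7n}^∞ dx/x^7 − 1/(2·(7n)^7) + O(1/(7n)^8).
(Equivalently this is ζ(7) − Σ_{k≤7n} 1/k^7.)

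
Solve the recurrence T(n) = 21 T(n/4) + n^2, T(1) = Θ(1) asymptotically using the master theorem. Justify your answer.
T(n) = Θ(n^(log_4 21))

Master theorem: compare f(n) = n^2 to n^(log_4 21) where log_4 21 ≈ 2.196. Since 2 < log_4 21, we have f(n) = O(n^(log_4 21 − ε)) for some ε > 0 — Case 1. Hence T(n) = Θ(n^(log_4 21)).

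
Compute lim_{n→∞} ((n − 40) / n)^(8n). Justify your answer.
lim = e^(−320)

Rewrite as (1 − 40/n)^(8n). By the standard limit (1 + x/n)^n → e^x, we have (1 − 40/n)^n → e^(−40), and raising to the 8th power gives e^(−320).
More precisely, ln[(1 − 40/n)^(8n)] = 8n · ln(1 − 40/n) = 8n · (-40/n + O(1/n^2)) = -320 + O(1/n) → -320.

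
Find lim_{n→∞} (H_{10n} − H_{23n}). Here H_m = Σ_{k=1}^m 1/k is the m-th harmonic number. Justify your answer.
lim = ln(10/23)

Euler-Maclaurin gives H_m = ln m + γ + 1/(2m) + O(1/m^2). The γ and O(1/m) terms cancel in the difference:
  H_{10n} − H_{23n} = ln(10n) − ln(23n) + O(1/n) = ln(10/23) + O(1/n).
Hence the limit is ln(10/23).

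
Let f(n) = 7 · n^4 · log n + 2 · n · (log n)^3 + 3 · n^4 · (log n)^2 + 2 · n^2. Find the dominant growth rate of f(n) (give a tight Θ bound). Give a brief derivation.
f(n) ∈ Θ(n^4 · (log n)^2)

Compare the terms by growth order. For large n, n^a · (log n)^b dominates n^a' · (log n)^b' iff a > a', or (a = a' and b > b'). Ranking the 4 terms shows the dominant one is 3 · n^4 · (log n)^2. Hence f(n) ∈ Θ(n^4 · (log n)^2).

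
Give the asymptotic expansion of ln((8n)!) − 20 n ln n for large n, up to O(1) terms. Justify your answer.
ln((8n)!) − 20 n ln n = −12 n ln n + 8(ln 8 − 1) n + (1/2) ln(2π·8n) + O(1/n)

Stirling: ln((8n)!) = 8n ln(8n) − 8n + (1/2) ln(2π·8n) + O(1/n).
Expand 8n ln(8n) = 8n (ln n + ln 8) = 8n ln n + 8n ln 8.
Subtract 20n ln n: leading term is (8 − 20) n ln n = −12 n ln n. The next term is 8n ln 8 − 8n = 8(ln 8 − 1) n. Then the (1/2) ln(2π·8n) correction.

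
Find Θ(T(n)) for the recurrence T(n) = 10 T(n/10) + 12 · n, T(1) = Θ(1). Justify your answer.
T(n) = Θ(n log n)

log_10 10 = 1, and f(n) = 12 · n = Θ(n^(log_10 10)). This is Case 2 of the master theorem: T(n) = Θ(f(n) · log n) = Θ(n log n).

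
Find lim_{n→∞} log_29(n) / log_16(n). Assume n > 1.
lim = ln(16) / ln(29) = log_29(16)

Change of base: log_29(n) = ln n / ln 29 and log_16(n) = ln n / ln 16. The ratio is (ln n / ln 29) · (ln 16 / ln n) = ln 16 / ln 29, a constant independent of n. So the limit is ln 16 / ln 29 = log_29(16).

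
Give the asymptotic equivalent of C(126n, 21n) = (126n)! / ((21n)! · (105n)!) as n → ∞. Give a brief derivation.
C(126n, 21n) ~ (46656/3125)^(21n) · sqrt(3/(5π·21n))

Write N = 21n. Apply Stirling to each factorial:
  (6N)! ~ sqrt(2π·6N) · (6N/e)^(6N),
  N! ~ sqrt(2π N) · (N/e)^N,
  (5N)! ~ sqrt(2π·5N) · (5N/e)^(5N).
The exponential factors combine to (6N)^(6N) / (N^N · (5N)^(5N)) = 6^(6N)/5^(5N) = (6^6/5^5)^N = (46656/3125)^N.
The square-root prefactors combine to sqrt(2π·6N) / (sqrt(2π N)·sqrt(2π·5N)) = sqrt(6 / (2π·5·N)) = sqrt(3/(5π·21n)).
Substituting N = 21n: C(126n, 21n) ~ (46656/3125)^(21n) · sqrt(3/(5π·21n)).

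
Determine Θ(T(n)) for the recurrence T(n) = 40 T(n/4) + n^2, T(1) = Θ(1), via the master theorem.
T(n) = Θ(n^(log_4 40))

Master theorem: compare f(n) = n^2 to n^(log_4 40) where log_4 40 ≈ 2.661. Since 2 < log_4 40, we have f(n) = O(n^(log_4 40 − ε)) for some ε > 0 — Case 1. Hence T(n) = Θ(n^(log_4 40)).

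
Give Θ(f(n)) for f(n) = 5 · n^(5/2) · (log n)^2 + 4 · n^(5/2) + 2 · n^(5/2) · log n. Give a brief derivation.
f(n) ∈ Θ(n^(5/2) · (log n)^2)

Compare the terms by growth order. For large n, n^a · (log n)^b dominates n^a' · (log n)^b' iff a > a', or (a = a' and b > b'). Ranking the 3 terms shows the dominant one is 5 · n^(5/2) · (log n)^2. Hence f(n) ∈ Θ(n^(5/2) · (log n)^2).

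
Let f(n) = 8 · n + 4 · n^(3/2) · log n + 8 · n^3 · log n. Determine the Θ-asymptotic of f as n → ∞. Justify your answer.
f(n) ∈ Θ(n^3 · log n)

Compare the terms by growth order. For large n, n^a · (log n)^b dominates n^a' · (log n)^b' iff a > a', or (a = a' and b > b'). Ranking the 3 terms shows the dominant one is 8 · n^3 · log n. Hence f(n) ∈ Θ(n^3 · log n).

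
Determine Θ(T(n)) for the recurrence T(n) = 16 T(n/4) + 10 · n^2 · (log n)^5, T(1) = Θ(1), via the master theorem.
T(n) = Θ(n^2 · (log n)^6)

Here log_4 16 = 2 and f(n) = 10 · n^2 · (log n)^5 = Θ(n^(log_4 16) · (log n)^5). This is the extended Case 2 of the master theorem (f matches the critical exponent up to log factors), giving T(n) = Θ(n^(log_4 16) · (log n)^(5+1)) = Θ(n^2 · (log n)^6).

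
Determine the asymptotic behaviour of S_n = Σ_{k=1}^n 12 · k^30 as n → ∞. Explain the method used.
S_n ~ 12 · n^31 / 31

By integral comparison (Euler-Maclaurin), Σ_{k=1}^n 12 · k^30 = 12 · ∫_0^n x^30 dx + O(n^30) = 12 · n^31/31 + O(n^30). (Equivalently, Faulhaber's formula gives the same leading term.)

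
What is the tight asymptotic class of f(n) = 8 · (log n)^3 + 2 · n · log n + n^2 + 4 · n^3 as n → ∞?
f(n) ∈ Θ(n^3)

Compare the terms by growth order. For large n, n^a · (log n)^b dominates n^a' · (log n)^b' iff a > a', or (a = a' and b > b'). Ranking the 4 terms shows the dominant one is 4 · n^3. Hence f(n) ∈ Θ(n^3).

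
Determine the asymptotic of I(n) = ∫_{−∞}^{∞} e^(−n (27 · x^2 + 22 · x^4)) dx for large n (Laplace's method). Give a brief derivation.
I(n) ~ sqrt(π/(27n))

φ(x) = 27 · x^2 + 22 · x^4 has its unique global minimum at x* = 0 (since φ'(x) = 54x + 88x^3 = 0 only at x = 0 for real x with both coefficients positive, and φ → ∞ as |x| → ∞). At x* = 0, φ(0) = 0 and φ''(0) = 54. Laplace's method then gives
  I(n) ~ sqrt(2π / (n · φ''(0))) · e^(−n φ(0)) = sqrt(2π / (54n)) = sqrt(π/(27n)).
The 22 · x^4 term contributes only at subleading order (an O(1/n) relative correction).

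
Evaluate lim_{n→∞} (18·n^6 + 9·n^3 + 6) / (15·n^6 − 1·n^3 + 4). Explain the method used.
lim = 18/15 = 6/5

For large n the leading n^6 terms dominate both numerator and denominator. Dividing top and bottom by n^6, every other term tends to 0, leaving 18/15 = 6/5.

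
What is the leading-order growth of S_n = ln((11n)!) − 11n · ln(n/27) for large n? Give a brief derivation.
S_n ~ 11n · (ln 297 − 1) + O(ln n)

Stirling: ln((11n)!) = 11n ln(11n) − 11n + O(ln n).
  S_n = 11n ln(11n) − 11n − 11n ln(n/27) + O(ln n)
      = 11n ln(11n) − 11n ln n + 11n ln 27 − 11n + O(ln n)
      = 11n ln 11 + 11n ln 27 − 11n + O(ln n)
      = 11n (ln 297 − 1) + O(ln n).
Numerically ln(297) − 1 ≈ 4.6937.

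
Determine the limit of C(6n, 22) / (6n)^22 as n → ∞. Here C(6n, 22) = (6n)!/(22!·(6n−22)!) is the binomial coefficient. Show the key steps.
lim = 1/22! = 1/1124000727777607680000

With N = 6n → ∞: C(N, 22) / N^22 = [N(N−1)…(N−21)] / (22! · N^22) = (1/22!) · 1 · (1 − 1/(6n)) · … · (1 − 21/(6n)). Each factor → 1 as N → ∞, so the limit is 1/22! = 1/1124000727777607680000.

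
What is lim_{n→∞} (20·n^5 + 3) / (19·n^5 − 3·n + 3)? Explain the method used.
lim = 20/19

For large n the leading n^5 terms dominate both numerator and denominator. Dividing top and bottom by n^5, every other term tends to 0, leaving 20/19.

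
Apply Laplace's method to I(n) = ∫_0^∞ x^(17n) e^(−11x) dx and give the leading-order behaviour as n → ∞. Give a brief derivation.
I(n) ~ (sqrt(2π·17n) / 11) · (17n/(11e))^(17n)

Write the integrand as exp(17n ln x − 11x) and set f(x) = 17n ln x − 11x. Then f'(x) = 17n/x − 11 = 0 at x* = 17n/11, and f''(x*) = −17n/x*^2 = −11^2/(17n). Laplace's method (interior maximum) gives
  I(n) ~ e^(f(x*)) · sqrt(2π / |f''(x*)|)
        = exp(17n ln(17n/11) − 17n) · sqrt(2π · 17n / 11^2)
        = (17n/11)^(17n) e^(−17n) · sqrt(2π·17n) / 11
        = (sqrt(2π·17n) / 11) · (17n/(11e))^(17n).
This matches Γ(17n+1)/11^(17n+1) with Stirling applied to Γ.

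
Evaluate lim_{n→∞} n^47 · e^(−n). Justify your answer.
lim = 0

Exponentials with base > 1 dominate every fixed polynomial: for any fixed c, n^c / e^n → 0 as n → ∞ (e.g. by the ratio test, or since e^n grows faster than any power of n). Hence n^47 · e^(−n) = n^47 / e^n → 0.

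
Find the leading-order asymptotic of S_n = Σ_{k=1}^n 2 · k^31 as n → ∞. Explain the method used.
S_n ~ n^32 / 16

By integral comparison (Euler-Maclaurin), Σ_{k=1}^n 2 · k^31 = 2 · ∫_0^n x^31 dx + O(n^31) = 2 · n^32/32 = n^32 / 16 + O(n^31). (Equivalently, Faulhaber's formula gives the same leading term.)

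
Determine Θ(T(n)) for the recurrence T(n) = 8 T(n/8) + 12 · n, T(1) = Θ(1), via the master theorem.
T(n) = Θ(n log n)

log_8 8 = 1, and f(n) = 12 · n = Θ(n^(log_8 8)). This is Case 2 of the master theorem: T(n) = Θ(f(n) · log n) = Θ(n log n).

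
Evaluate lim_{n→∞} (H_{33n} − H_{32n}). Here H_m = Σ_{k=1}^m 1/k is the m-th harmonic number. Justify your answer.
lim = ln(33/32)

Euler-Maclaurin gives H_m = ln m + γ + 1/(2m) + O(1/m^2). The γ and O(1/m) terms cancel in the difference:
  H_{33n} − H_{32n} = ln(33n) − ln(32n) + O(1/n) = ln(33/32) + O(1/n).
Hence the limit is ln(33/32).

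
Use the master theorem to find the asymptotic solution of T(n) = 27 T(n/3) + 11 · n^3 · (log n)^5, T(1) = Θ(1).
T(n) = Θ(n^3 · (log n)^6)

Here log_3 27 = 3 and f(n) = 11 · n^3 · (log n)^5 = Θ(n^(log_3 27) · (log n)^5). This is the extended Case 2 of the master theorem (f matches the critical exponent up to log factors), giving T(n) = Θ(n^(log_3 27) · (log n)^(5+1)) = Θ(n^3 · (log n)^6).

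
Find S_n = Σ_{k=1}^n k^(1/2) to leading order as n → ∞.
S_n ~ (2/3) · n^(3/2)

Integral comparison: Σ_{k=1}^n k^(1/2) = ∫_0^n x^(1/2) dx + O(n^(1/2)). The integral is n^(1 + 1/2) / (1 + 1/2) = n^((1+2)/2) / ((1+2)/2) = (2/3) · n^(3/2).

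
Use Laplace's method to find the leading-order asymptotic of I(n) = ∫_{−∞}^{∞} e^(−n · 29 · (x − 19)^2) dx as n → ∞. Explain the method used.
I(n) = sqrt(π/(29n))

Here φ(x) = 29 · (x − 19)^2 has its unique minimum at x* = 19 with φ(x*) = 0 and φ''(x*) = 58. Laplace's method gives
  I(n) ~ e^(−n φ(x*)) · sqrt(2π / (n · φ''(x*))) = sqrt(2π / (58n)) = sqrt(π/(29n)).
This is exact: substituting u = (x − 19)·sqrt(29n) gives I(n) = (1/sqrt(29n)) ∫_{−∞}^{∞} e^(−u^2) du = sqrt(π/(29n)).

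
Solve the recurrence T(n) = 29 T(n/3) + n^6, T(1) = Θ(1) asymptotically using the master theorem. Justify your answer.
T(n) = Θ(n^6)

log_3 29 ≈ 3.065. f(n) = n^6 dominates n^(log_3 29) since 6 > 3.065, and the regularity condition a·f(n/b) = 29·(n/3)^6 = (29/729)·n^6 ≤ c·f(n) holds with c = 29/729 ≈ 0.0398 < 1. So this is Case 3: T(n) = Θ(f(n)) = Θ(n^6).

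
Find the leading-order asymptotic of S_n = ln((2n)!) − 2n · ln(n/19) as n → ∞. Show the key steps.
S_n ~ 2n · (ln 38 − 1) + O(ln n)

Stirling: ln((2n)!) = 2n ln(2n) − 2n + O(ln n).
  S_n = 2n ln(2n) − 2n − 2n ln(n/19) + O(ln n)
      = 2n ln(2n) − 2n ln n + 2n ln 19 − 2n + O(ln n)
      = 2n ln 2 + 2n ln 19 − 2n + O(ln n)
      = 2n (ln 38 − 1) + O(ln n).
Numerically ln(38) − 1 ≈ 2.6376.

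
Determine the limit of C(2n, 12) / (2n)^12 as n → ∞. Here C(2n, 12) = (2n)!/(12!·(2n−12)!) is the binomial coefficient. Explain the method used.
lim = 1/12! = 1/479001600

With N = 2n → ∞: C(N, 12) / N^12 = [N(N−1)…(N−11)] / (12! · N^12) = (1/12!) · 1 · (1 − 1/(2n)) · … · (1 − 11/(2n)). Each factor → 1 as N → ∞, so the limit is 1/12! = 1/479001600.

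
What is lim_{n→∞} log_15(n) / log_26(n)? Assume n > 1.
lim = ln(26) / ln(15) = log_15(26)

Change of base: log_15(n) = ln n / ln 15 and log_26(n) = ln n / ln 26. The ratio is (ln n / ln 15) · (ln 26 / ln n) = ln 26 / ln 15, a constant independent of n. So the limit is ln 26 / ln 15 = log_15(26).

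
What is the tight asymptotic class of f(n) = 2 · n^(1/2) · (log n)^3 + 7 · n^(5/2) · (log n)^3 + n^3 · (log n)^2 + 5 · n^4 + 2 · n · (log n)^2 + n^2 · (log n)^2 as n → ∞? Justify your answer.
f(n) ∈ Θ(n^4)

Compare the terms by growth order. For large n, n^a · (log n)^b dominates n^a' · (log n)^b' iff a > a', or (a = a' and b > b'). Ranking the 6 terms shows the dominant one is 5 · n^4. Hence f(n) ∈ Θ(n^4).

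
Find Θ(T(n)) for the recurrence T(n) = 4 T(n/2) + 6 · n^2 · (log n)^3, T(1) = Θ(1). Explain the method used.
T(n) = Θ(n^2 · (log n)^4)

Here log_2 4 = 2 and f(n) = 6 · n^2 · (log n)^3 = Θ(n^(log_2 4) · (log n)^3). This is the extended Case 2 of the master theorem (f matches the critical exponent up to log factors), giving T(n) = Θ(n^(log_2 4) · (log n)^(3+1)) = Θ(n^2 · (log n)^4).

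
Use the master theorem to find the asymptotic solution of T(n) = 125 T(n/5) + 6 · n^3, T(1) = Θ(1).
T(n) = Θ(n^3 log n)

log_5 125 = 3, and f(n) = 6 · n^3 = Θ(n^(log_5 125)). This is Case 2 of the master theorem: T(n) = Θ(f(n) · log n) = Θ(n^3 log n).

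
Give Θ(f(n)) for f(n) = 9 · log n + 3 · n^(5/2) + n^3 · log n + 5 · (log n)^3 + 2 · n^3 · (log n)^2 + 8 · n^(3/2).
f(n) ∈ Θ(n^3 · (log n)^2)

Compare the terms by growth order. For large n, n^a · (log n)^b dominates n^a' · (log n)^b' iff a > a', or (a = a' and b > b'). Ranking the 6 terms shows the dominant one is 2 · n^3 · (log n)^2. Hence f(n) ∈ Θ(n^3 · (log n)^2).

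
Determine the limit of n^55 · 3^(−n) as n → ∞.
lim = 0

Exponentials with base > 1 dominate every fixed polynomial: for any fixed c, n^c / 3^n → 0 as n → ∞ (e.g. by the ratio test, or by writing 3^n = e^(n ln 3) and noting e^(n ln 3) / n^c → ∞). Hence n^55 · 3^(−n) = n^55 / 3^n → 0.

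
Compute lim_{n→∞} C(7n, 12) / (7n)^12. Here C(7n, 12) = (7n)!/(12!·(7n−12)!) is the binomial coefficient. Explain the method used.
lim = 1/12! = 1/479001600

With N = 7n → ∞: C(N, 12) / N^12 = [N(N−1)…(N−11)] / (12! · N^12) = (1/12!) · 1 · (1 − 1/(7n)) · … · (1 − 11/(7n)). Each factor → 1 as N → ∞, so the limit is 1/12! = 1/479001600.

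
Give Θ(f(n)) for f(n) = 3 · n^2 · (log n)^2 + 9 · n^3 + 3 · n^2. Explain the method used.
f(n) ∈ Θ(n^3)

Compare the terms by growth order. For large n, n^a · (log n)^b dominates n^a' · (log n)^b' iff a > a', or (a = a' and b > b'). Ranking the 3 terms shows the dominant one is 9 · n^3. Hence f(n) ∈ Θ(n^3).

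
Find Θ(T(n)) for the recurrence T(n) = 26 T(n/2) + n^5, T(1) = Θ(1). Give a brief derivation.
T(n) = Θ(n^5)

log_2 26 ≈ 4.700. f(n) = n^5 dominates n^(log_2 26) since 5 > 4.700, and the regularity condition a·f(n/b) = 26·(n/2)^5 = (26/32)·n^5 ≤ c·f(n) holds with c = 26/32 ≈ 0.812 < 1. So this is Case 3: T(n) = Θ(f(n)) = Θ(n^5).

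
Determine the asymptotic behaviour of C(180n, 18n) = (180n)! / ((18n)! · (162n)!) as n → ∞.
C(180n, 18n) ~ (10000000000/387420489)^(18n) · sqrt(5/(9π·18n))

Write N = 18n. Apply Stirling to each factorial:
  (10N)! ~ sqrt(2π·10N) · (10N/e)^(10N),
  N! ~ sqrt(2π N) · (N/e)^N,
  (9N)! ~ sqrt(2π·9N) · (9N/e)^(9N).
The exponential factors combine to (10N)^(10N) / (N^N · (9N)^(9N)) = 10^(10N)/9^(9N) = (10^10/9^9)^N = (10000000000/387420489)^N.
The square-root prefactors combine to sqrt(2π·10N) / (sqrt(2π N)·sqrt(2π·9N)) = sqrt(10 / (2π·9·N)) = sqrt(5/(9π·18n)).
Substituting N = 18n: C(180n, 18n) ~ (10000000000/387420489)^(18n) · sqrt(5/(9π·18n)).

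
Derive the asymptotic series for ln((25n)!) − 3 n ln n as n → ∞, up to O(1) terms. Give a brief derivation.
ln((25n)!) − 3 n ln n = 22 n ln n + 25(ln 25 − 1) n + (1/2) ln(2π·25n) + O(1/n)

Stirling: ln((25n)!) = 25n ln(25n) − 25n + (1/2) ln(2π·25n) + O(1/n).
Expand 25n ln(25n) = 25n (ln n + ln 25) = 25n ln n + 25n ln 25.
Subtract 3n ln n: leading term is (25 − 3) n ln n = 22 n ln n. The next term is 25n ln 25 − 25n = 25(ln 25 − 1) n. Then the (1/2) ln(2π·25n) correction.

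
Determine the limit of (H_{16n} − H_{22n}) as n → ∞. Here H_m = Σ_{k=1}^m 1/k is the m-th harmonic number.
lim = ln(16/22) = ln(8/11)

Euler-Maclaurin gives H_m = ln m + γ + 1/(2m) + O(1/m^2). The γ and O(1/m) terms cancel in the difference:
  H_{16n} − H_{22n} = ln(16n) − ln(22n) + O(1/n) = ln(16/22) + O(1/n).
Hence the limit is ln(16/22) = ln(8/11).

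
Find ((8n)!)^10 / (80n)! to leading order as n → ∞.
((8n)!)^10/(80n)! ~ ((2π·8n)^(9/2) / sqrt(10)) · 10^(−10·8n)  →  0

Write N = 8n. Stirling: N! ~ sqrt(2π N)(N/e)^N and (10N)! ~ sqrt(2π·10N)·(10N/e)^(10N).
  (N!)^10/(10N)! ~ (2π N)^(10/2) (N/e)^(10N) / [sqrt(2π·10N) (10N/e)^(10N)]
     = (2π N)^(10/2) / sqrt(2π·10N) · (N/(10N))^(10N)
     = (2π N)^((10−1)/2) / sqrt(10) · 10^(−10N).
Since 10^10 > 1, the factor 10^(−10N) decays exponentially, so the ratio → 0. Substituting N = 8n gives the stated form.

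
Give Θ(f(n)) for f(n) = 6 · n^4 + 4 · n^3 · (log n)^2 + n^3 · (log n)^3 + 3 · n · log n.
f(n) ∈ Θ(n^4)

Compare the terms by growth order. For large n, n^a · (log n)^b dominates n^a' · (log n)^b' iff a > a', or (a = a' and b > b'). Ranking the 4 terms shows the dominant one is 6 · n^4. Hence f(n) ∈ Θ(n^4).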